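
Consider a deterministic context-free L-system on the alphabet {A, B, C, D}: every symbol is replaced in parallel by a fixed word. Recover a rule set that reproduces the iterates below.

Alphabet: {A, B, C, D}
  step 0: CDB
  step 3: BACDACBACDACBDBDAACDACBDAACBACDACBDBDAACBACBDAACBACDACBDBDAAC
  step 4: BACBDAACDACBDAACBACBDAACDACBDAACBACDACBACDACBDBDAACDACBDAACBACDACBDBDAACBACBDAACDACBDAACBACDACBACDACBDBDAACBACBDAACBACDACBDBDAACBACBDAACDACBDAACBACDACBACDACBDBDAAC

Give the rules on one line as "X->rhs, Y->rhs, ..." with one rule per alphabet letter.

A->BD, B->BAC, C->AAC, D->DAC

  step 3 ⇒ step 4: BACDACBACDACBDBDAACDACBDAACBACDACBDBDAACBACBDAACBACDACBDBDAAC ⇒ BAC·BD·AAC·DAC·BD·AAC·BAC·BD·AAC·DAC·BD·AAC·BAC·DAC·BAC·DAC·BD·BD·AAC·DAC·BD·AAC·BAC·DAC·BD·BD·AAC·BAC·BD·AAC·DAC·BD·AAC·BAC·DAC·BAC·DAC·BD·BD·AAC·BAC·BD·AAC·BAC·DAC·BD·BD·AAC·BAC·BD·AAC·DAC·BD·AAC·BAC·DAC·BAC·DAC·BD·BD·AAC
    A ↦ BD
    B ↦ BAC
    C ↦ AAC
    D ↦ DAC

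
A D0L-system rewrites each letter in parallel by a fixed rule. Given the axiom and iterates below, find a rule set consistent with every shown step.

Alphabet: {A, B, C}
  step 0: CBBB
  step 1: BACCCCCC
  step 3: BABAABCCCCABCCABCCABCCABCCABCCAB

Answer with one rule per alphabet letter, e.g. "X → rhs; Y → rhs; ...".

A->AB, B->CC, C->BA

  step 0 ⇒ step 1: CBBB ⇒ BA·CC·CC·CC
    B ↦ CC
    C ↦ BA
    A ↦ AB  (constrained at step 1)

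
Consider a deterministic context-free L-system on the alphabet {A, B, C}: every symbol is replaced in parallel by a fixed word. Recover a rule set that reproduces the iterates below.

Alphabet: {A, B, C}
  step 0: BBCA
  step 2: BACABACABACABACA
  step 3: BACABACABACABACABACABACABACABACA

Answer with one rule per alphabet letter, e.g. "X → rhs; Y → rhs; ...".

A->CA, B->BA, C->BA

  step 2 ⇒ step 3: BACABACABACABACA ⇒ BA·CA·BA·CA·BA·CA·BA·CA·BA·CA·BA·CA·BA·CA·BA·CA
    A ↦ CA
    B ↦ BA
    C ↦ BA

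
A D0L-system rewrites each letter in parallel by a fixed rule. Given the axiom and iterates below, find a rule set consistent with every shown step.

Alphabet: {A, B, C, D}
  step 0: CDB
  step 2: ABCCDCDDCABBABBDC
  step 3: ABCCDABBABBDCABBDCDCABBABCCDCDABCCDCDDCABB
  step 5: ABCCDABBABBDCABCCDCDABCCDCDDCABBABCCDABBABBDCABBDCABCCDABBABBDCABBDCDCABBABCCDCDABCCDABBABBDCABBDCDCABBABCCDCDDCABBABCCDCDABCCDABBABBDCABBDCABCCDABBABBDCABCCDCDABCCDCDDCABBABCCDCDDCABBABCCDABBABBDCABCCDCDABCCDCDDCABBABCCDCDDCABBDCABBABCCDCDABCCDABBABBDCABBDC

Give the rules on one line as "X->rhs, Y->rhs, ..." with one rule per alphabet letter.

  step 2 ⇒ step 3: ABCCDCDDCABBABBDC ⇒ ABC·CD·ABB·ABB·DC·ABB·DC·DC·ABB·ABC·CD·CD·ABC·CD·CD·DC·ABB
    A ↦ ABC
    B ↦ CD
    C ↦ ABB
    D ↦ DC

A->ABC, B->CD, C->ABB, D->DC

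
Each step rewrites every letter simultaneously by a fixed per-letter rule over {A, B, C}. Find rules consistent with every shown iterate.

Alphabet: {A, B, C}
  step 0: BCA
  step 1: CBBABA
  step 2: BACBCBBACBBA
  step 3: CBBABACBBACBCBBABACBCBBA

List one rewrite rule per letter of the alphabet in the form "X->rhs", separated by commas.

  step 2 ⇒ step 3: BACBCBBACBBA ⇒ CB·BA·BA·CB·BA·CB·CB·BA·BA·CB·CB·BA
    A ↦ BA
    B ↦ CB
    C ↦ BA

A->BA, B->CB, C->BA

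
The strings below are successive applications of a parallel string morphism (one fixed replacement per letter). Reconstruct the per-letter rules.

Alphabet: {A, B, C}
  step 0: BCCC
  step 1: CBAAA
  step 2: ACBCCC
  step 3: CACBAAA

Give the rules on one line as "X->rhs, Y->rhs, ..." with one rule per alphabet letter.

A->C, B->CB, C->A

  step 2 ⇒ step 3: ACBCCC ⇒ C·A·CB·A·A·A
    A ↦ C
    B ↦ CB
    C ↦ A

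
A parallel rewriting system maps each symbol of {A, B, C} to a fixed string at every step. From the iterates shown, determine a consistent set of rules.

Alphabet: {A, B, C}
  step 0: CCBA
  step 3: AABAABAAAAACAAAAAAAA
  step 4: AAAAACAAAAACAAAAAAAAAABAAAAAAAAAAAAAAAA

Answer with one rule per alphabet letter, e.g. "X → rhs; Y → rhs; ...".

A->AA, B->AC, C->B

  step 3 ⇒ step 4: AABAABAAAAACAAAAAAAA ⇒ AA·AA·AC·AA·AA·AC·AA·AA·AA·AA·AA·B·AA·AA·AA·AA·AA·AA·AA·AA
    A ↦ AA
    B ↦ AC
    C ↦ B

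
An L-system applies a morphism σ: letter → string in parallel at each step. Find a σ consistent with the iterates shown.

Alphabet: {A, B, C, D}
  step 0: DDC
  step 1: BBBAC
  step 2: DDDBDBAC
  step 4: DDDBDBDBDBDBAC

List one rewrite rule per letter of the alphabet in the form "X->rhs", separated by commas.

  step 1 ⇒ step 2: BBBAC ⇒ D·D·D·BD·BAC
    A ↦ BD
    B ↦ D
    C ↦ BAC
  step 0 ⇒ step 1: DDC ⇒ B·B·BAC
    D ↦ B

A->BD, B->D, C->BAC, D->B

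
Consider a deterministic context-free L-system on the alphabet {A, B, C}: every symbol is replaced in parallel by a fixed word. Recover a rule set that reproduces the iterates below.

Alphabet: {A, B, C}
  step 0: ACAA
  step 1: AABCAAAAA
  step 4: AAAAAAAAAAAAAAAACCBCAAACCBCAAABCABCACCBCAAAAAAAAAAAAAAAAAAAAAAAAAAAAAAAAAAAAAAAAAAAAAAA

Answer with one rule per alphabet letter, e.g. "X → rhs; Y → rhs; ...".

A->AA, B->CC, C->BCA

  step 0 ⇒ step 1: ACAA ⇒ AA·BCA·AA·AA
    A ↦ AA
    C ↦ BCA
    B ↦ CC  (constrained at step 1)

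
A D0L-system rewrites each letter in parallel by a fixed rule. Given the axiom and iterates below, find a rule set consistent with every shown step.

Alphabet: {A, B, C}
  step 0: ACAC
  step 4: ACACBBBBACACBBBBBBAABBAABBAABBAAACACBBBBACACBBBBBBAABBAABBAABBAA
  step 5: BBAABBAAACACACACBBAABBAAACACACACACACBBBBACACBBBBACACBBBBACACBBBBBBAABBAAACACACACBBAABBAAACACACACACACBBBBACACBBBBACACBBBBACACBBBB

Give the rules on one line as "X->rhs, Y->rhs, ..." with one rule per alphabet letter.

  step 4 ⇒ step 5: ACACBBBBACACBBBBBBAABBAABBAABBAAACACBBBBACACBBBBBBAABBAABBAABBAA ⇒ BB·AA·BB·AA·AC·AC·AC·AC·BB·AA·BB·AA·AC·AC·AC·AC·AC·AC·BB·BB·AC·AC·BB·BB·AC·AC·BB·BB·AC·AC·BB·BB·BB·AA·BB·AA·AC·AC·AC·AC·BB·AA·BB·AA·AC·AC·AC·AC·AC·AC·BB·BB·AC·AC·BB·BB·AC·AC·BB·BB·AC·AC·BB·BB
    A ↦ BB
    B ↦ AC
    C ↦ AA

A->BB, B->AC, C->AA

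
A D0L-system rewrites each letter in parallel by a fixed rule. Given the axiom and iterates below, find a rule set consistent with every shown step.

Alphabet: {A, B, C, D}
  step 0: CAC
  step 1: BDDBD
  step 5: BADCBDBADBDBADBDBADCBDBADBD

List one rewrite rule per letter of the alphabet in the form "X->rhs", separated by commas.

A->D, B->BA, C->BD, D->C

  step 0 ⇒ step 1: CAC ⇒ BD·D·BD
    A ↦ D
    C ↦ BD
    B ↦ BA  (constrained at step 1)
    D ↦ C  (constrained at step 1)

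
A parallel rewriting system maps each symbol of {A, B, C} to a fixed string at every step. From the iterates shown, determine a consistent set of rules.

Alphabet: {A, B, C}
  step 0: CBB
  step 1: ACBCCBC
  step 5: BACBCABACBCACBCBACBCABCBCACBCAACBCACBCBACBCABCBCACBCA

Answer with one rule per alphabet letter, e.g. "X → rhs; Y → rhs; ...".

A->B, B->CBC, C->A

  step 0 ⇒ step 1: CBB ⇒ A·CBC·CBC
    B ↦ CBC
    C ↦ A
    A ↦ B  (constrained at step 1)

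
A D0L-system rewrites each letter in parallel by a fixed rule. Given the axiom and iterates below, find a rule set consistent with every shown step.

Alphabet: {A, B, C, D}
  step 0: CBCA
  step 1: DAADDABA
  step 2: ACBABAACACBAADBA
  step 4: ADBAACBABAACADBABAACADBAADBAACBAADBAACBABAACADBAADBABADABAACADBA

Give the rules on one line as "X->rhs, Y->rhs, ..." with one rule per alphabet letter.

A->BA, B->AD, C->DA, D->AC

  step 1 ⇒ step 2: DAADDABA ⇒ AC·BA·BA·AC·AC·BA·AD·BA
    A ↦ BA
    B ↦ AD
    D ↦ AC
  step 0 ⇒ step 1: CBCA ⇒ DA·AD·DA·BA
    C ↦ DA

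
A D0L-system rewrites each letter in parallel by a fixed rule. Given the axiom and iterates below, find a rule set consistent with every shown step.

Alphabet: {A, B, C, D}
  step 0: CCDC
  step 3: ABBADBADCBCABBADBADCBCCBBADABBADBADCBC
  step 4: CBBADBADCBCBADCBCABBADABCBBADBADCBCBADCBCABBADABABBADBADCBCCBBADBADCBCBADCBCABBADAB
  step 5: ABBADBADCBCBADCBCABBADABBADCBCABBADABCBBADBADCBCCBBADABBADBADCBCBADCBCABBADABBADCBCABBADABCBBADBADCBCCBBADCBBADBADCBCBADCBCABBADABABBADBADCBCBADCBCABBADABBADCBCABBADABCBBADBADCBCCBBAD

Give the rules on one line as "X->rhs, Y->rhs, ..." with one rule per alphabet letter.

  step 4 ⇒ step 5: CBBADBADCBCBADCBCABBADABCBBADBADCBCBADCBCABBADABABBADBADCBCCBBADBADCBCBADCBCABBADAB ⇒ AB·BAD·BAD·CB·C·BAD·CB·C·AB·BAD·AB·BAD·CB·C·AB·BAD·AB·CB·BAD·BAD·CB·C·CB·BAD·AB·BAD·BAD·CB·C·BAD·CB·C·AB·BAD·AB·BAD·CB·C·AB·BAD·AB·CB·BAD·BAD·CB·C·CB·BAD·CB·BAD·BAD·CB·C·BAD·CB·C·AB·BAD·AB·AB·BAD·BAD·CB·C·BAD·CB·C·AB·BAD·AB·BAD·CB·C·AB·BAD·AB·CB·BAD·BAD·CB·C·CB·BAD
    A ↦ CB
    B ↦ BAD
    C ↦ AB
    D ↦ C

A->CB, B->BAD, C->AB, D->C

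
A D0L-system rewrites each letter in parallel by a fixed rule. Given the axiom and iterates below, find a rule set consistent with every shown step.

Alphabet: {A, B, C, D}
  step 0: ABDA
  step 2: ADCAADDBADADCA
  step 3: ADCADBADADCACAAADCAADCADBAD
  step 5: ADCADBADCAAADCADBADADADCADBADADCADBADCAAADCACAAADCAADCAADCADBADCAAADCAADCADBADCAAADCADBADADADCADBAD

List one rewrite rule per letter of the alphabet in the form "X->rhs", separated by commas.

  step 2 ⇒ step 3: ADCAADDBADADCA ⇒ AD·CA·DB·AD·AD·CA·CA·A·AD·CA·AD·CA·DB·AD
    A ↦ AD
    B ↦ A
    C ↦ DB
    D ↦ CA

A->AD, B->A, C->DB, D->CA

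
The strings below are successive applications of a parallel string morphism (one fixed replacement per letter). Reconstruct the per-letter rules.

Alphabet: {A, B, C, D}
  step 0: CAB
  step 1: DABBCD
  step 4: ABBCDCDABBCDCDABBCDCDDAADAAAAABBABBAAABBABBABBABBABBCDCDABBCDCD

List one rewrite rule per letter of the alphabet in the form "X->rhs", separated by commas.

A->ABB, B->CD, C->D, D->AA

  step 0 ⇒ step 1: CAB ⇒ D·ABB·CD
    A ↦ ABB
    B ↦ CD
    C ↦ D
    D ↦ AA  (constrained at step 1)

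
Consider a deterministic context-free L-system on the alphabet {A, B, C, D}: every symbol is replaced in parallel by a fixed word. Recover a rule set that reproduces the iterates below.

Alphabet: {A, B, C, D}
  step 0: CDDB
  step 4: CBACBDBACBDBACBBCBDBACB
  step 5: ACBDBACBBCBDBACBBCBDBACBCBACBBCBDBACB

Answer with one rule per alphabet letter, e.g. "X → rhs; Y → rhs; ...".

  step 4 ⇒ step 5: CBACBDBACBDBACBBCBDBACB ⇒ A·CB·DB·A·CB·B·CB·DB·A·CB·B·CB·DB·A·CB·CB·A·CB·B·CB·DB·A·CB
    A ↦ DB
    B ↦ CB
    C ↦ A
    D ↦ B

A->DB, B->CB, C->A, D->B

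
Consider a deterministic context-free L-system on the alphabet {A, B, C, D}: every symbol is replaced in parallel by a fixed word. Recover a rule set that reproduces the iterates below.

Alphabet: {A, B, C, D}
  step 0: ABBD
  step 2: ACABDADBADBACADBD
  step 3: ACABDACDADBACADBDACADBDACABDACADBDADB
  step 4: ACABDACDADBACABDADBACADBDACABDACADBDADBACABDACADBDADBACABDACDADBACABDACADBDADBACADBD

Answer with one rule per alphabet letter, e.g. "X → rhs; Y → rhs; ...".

A->AC, B->D, C->ABD, D->ADB

  step 3 ⇒ step 4: ACABDACDADBACADBDACADBDACABDACADBDADB ⇒ AC·ABD·AC·D·ADB·AC·ABD·ADB·AC·ADB·D·AC·ABD·AC·ADB·D·ADB·AC·ABD·AC·ADB·D·ADB·AC·ABD·AC·D·ADB·AC·ABD·AC·ADB·D·ADB·AC·ADB·D
    A ↦ AC
    B ↦ D
    C ↦ ABD
    D ↦ ADB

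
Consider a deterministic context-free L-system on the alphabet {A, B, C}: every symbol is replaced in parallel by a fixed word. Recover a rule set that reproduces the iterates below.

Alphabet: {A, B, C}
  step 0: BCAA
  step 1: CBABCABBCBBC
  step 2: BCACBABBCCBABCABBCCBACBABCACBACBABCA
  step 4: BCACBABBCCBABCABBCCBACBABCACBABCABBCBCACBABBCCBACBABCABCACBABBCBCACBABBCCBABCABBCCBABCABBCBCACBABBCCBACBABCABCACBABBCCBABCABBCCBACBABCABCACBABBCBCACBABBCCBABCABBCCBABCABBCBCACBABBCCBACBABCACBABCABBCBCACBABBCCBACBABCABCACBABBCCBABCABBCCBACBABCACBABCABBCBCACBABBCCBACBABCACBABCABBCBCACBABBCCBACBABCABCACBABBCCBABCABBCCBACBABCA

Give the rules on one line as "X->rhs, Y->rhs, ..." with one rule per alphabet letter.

A->BBC, B->CBA, C->BCA

  step 1 ⇒ step 2: CBABCABBCBBC ⇒ BCA·CBA·BBC·CBA·BCA·BBC·CBA·CBA·BCA·CBA·CBA·BCA
    A ↦ BBC
    B ↦ CBA
    C ↦ BCA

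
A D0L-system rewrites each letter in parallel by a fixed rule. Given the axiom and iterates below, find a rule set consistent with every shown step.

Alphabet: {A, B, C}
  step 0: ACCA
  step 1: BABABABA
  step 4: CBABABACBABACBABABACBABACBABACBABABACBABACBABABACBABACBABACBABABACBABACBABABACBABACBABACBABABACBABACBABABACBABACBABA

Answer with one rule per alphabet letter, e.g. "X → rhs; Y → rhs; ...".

  step 0 ⇒ step 1: ACCA ⇒ BA·BA·BA·BA
    A ↦ BA
    C ↦ BA
    B ↦ CBA  (constrained at step 1)

A->BA, B->CBA, C->BA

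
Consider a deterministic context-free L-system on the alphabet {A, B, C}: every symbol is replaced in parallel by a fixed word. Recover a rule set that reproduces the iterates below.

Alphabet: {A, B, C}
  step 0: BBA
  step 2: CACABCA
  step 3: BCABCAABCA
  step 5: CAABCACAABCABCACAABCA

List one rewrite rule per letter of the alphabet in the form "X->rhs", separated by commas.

A->CA, B->A, C->B

  step 2 ⇒ step 3: CACABCA ⇒ B·CA·B·CA·A·B·CA
    A ↦ CA
    B ↦ A
    C ↦ B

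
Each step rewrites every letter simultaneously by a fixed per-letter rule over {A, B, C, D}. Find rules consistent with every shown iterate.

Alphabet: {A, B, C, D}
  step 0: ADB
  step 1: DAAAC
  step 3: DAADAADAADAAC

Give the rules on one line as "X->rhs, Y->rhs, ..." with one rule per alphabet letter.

  step 0 ⇒ step 1: ADB ⇒ DA·A·AC
    A ↦ DA
    B ↦ AC
    D ↦ A
    C ↦ B  (constrained at step 1)

A->DA, B->AC, C->B, D->A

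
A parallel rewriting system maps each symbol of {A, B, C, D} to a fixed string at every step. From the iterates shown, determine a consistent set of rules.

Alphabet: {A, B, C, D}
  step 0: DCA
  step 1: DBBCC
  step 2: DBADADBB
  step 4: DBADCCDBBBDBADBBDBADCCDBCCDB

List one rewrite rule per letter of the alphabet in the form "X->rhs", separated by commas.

A->CC, B->AD, C->B, D->DB

  step 1 ⇒ step 2: DBBCC ⇒ DB·AD·AD·B·B
    B ↦ AD
    C ↦ B
    D ↦ DB
  step 0 ⇒ step 1: DCA ⇒ DB·B·CC
    A ↦ CC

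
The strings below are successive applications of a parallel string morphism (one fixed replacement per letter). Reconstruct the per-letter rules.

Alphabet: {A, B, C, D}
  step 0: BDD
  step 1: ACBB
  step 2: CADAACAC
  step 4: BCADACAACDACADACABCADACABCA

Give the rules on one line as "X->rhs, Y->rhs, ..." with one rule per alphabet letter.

  step 1 ⇒ step 2: ACBB ⇒ CA·DA·AC·AC
    A ↦ CA
    B ↦ AC
    C ↦ DA
  step 0 ⇒ step 1: BDD ⇒ AC·B·B
    D ↦ B

A->CA, B->AC, C->DA, D->B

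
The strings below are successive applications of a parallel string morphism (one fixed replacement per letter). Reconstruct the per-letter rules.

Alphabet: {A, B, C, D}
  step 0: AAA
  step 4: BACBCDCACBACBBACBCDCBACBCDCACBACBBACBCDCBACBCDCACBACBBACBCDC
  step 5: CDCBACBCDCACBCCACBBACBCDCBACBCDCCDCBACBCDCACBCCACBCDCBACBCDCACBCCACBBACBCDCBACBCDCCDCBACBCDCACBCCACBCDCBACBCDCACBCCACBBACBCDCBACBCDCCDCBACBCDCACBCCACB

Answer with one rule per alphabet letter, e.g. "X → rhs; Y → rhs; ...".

  step 4 ⇒ step 5: BACBCDCACBACBBACBCDCBACBCDCACBACBBACBCDCBACBCDCACBACBBACBCDC ⇒ CDC·B·ACB·CDC·ACB·CC·ACB·B·ACB·CDC·B·ACB·CDC·CDC·B·ACB·CDC·ACB·CC·ACB·CDC·B·ACB·CDC·ACB·CC·ACB·B·ACB·CDC·B·ACB·CDC·CDC·B·ACB·CDC·ACB·CC·ACB·CDC·B·ACB·CDC·ACB·CC·ACB·B·ACB·CDC·B·ACB·CDC·CDC·B·ACB·CDC·ACB·CC·ACB
    A ↦ B
    B ↦ CDC
    C ↦ ACB
    D ↦ CC

A->B, B->CDC, C->ACB, D->CC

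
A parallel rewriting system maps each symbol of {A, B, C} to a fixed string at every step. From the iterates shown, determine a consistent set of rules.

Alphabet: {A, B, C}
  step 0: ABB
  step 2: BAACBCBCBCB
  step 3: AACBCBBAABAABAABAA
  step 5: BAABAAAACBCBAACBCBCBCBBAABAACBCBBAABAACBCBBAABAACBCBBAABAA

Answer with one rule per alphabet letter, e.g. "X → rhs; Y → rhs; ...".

  step 2 ⇒ step 3: BAACBCBCBCB ⇒ AA·CB·CB·B·AA·B·AA·B·AA·B·AA
    A ↦ CB
    B ↦ AA
    C ↦ B

A->CB, B->AA, C->B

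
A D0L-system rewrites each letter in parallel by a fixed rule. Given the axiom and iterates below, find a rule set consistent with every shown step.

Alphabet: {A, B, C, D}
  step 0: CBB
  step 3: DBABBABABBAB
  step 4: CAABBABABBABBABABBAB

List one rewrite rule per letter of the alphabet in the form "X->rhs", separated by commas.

A->B, B->AB, C->D, D->CA

  step 3 ⇒ step 4: DBABBABABBAB ⇒ CA·AB·B·AB·AB·B·AB·B·AB·AB·B·AB
    A ↦ B
    B ↦ AB
    D ↦ CA
    C ↦ D  (constrained at step 0)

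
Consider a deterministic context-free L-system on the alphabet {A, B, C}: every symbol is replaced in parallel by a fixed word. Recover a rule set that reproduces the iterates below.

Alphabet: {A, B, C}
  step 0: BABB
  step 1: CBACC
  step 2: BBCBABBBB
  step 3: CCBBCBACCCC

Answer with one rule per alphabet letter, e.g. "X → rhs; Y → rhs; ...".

  step 2 ⇒ step 3: BBCBABBBB ⇒ C·C·BB·C·BA·C·C·C·C
    A ↦ BA
    B ↦ C
    C ↦ BB

A->BA, B->C, C->BB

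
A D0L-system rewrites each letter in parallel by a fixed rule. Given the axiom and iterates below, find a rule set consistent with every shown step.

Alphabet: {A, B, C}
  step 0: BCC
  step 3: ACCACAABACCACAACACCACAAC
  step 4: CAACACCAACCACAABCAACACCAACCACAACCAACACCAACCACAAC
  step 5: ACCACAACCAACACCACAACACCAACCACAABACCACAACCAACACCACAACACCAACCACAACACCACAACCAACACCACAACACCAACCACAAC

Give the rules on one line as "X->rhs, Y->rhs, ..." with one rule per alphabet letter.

  step 4 ⇒ step 5: CAACACCAACCACAABCAACACCAACCACAACCAACACCAACCACAAC ⇒ AC·CA·CA·AC·CA·AC·AC·CA·CA·AC·AC·CA·AC·CA·CA·AB·AC·CA·CA·AC·CA·AC·AC·CA·CA·AC·AC·CA·AC·CA·CA·AC·AC·CA·CA·AC·CA·AC·AC·CA·CA·AC·AC·CA·AC·CA·CA·AC
    A ↦ CA
    B ↦ AB
    C ↦ AC

A->CA, B->AB, C->AC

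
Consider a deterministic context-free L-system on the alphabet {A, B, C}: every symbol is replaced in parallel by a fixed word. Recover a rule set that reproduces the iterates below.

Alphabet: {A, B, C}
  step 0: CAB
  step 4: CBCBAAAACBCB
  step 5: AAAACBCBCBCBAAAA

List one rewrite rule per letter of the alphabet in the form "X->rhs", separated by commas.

  step 4 ⇒ step 5: CBCBAAAACBCB ⇒ A·A·A·A·CB·CB·CB·CB·A·A·A·A
    A ↦ CB
    B ↦ A
    C ↦ A

A->CB, B->A, C->A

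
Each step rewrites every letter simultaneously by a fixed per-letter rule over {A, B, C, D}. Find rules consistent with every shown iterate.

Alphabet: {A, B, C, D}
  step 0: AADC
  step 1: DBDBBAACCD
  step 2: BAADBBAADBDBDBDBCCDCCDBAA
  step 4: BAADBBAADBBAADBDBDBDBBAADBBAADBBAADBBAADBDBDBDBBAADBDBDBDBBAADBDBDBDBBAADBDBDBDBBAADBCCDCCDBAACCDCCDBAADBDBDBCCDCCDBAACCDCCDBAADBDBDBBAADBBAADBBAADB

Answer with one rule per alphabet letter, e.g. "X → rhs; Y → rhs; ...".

A->DB, B->DB, C->CCD, D->BAA

  step 1 ⇒ step 2: DBDBBAACCD ⇒ BAA·DB·BAA·DB·DB·DB·DB·CCD·CCD·BAA
    A ↦ DB
    B ↦ DB
    C ↦ CCD
    D ↦ BAA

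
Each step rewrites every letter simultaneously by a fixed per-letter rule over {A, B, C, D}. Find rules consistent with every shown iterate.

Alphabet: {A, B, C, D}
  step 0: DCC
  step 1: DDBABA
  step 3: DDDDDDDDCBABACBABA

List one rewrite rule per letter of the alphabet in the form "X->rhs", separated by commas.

A->C, B->AC, C->BA, D->DD

  step 0 ⇒ step 1: DCC ⇒ DD·BA·BA
    C ↦ BA
    D ↦ DD
    A ↦ C  (constrained at step 1)
    B ↦ AC  (constrained at step 1)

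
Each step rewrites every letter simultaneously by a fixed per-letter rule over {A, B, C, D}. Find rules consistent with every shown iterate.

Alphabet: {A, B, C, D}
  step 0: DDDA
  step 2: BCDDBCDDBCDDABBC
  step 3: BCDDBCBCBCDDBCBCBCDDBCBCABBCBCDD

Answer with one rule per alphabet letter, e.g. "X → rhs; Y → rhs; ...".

A->AB, B->BC, C->DD, D->BC

  step 2 ⇒ step 3: BCDDBCDDBCDDABBC ⇒ BC·DD·BC·BC·BC·DD·BC·BC·BC·DD·BC·BC·AB·BC·BC·DD
    A ↦ AB
    B ↦ BC
    C ↦ DD
    D ↦ BC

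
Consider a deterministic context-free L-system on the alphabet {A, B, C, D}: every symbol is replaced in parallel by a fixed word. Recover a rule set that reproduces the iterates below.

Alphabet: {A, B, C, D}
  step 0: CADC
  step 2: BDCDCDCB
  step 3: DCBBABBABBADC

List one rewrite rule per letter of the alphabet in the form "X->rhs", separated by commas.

A->B, B->DC, C->A, D->BB

  step 2 ⇒ step 3: BDCDCDCB ⇒ DC·BB·A·BB·A·BB·A·DC
    B ↦ DC
    C ↦ A
    D ↦ BB
    A ↦ B  (constrained at step 0)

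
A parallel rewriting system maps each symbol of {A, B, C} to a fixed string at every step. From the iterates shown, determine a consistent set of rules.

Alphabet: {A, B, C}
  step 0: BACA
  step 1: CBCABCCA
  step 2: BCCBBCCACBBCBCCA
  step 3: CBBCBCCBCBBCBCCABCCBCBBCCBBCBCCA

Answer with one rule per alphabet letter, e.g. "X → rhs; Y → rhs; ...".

A->CA, B->CB, C->BC

  step 2 ⇒ step 3: BCCBBCCACBBCBCCA ⇒ CB·BC·BC·CB·CB·BC·BC·CA·BC·CB·CB·BC·CB·BC·BC·CA
    A ↦ CA
    B ↦ CB
    C ↦ BC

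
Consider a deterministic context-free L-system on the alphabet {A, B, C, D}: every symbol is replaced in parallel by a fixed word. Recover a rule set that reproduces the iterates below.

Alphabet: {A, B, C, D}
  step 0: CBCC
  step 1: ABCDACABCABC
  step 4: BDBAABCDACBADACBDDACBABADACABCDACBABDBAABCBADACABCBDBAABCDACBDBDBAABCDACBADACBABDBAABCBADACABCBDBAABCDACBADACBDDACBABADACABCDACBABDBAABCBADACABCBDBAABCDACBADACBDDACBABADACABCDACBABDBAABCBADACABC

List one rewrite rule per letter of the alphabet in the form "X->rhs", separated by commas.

  step 0 ⇒ step 1: CBCC ⇒ ABC·DAC·ABC·ABC
    B ↦ DAC
    C ↦ ABC
    A ↦ BA  (constrained at step 1)
    D ↦ BD  (constrained at step 1)

A->BA, B->DAC, C->ABC, D->BD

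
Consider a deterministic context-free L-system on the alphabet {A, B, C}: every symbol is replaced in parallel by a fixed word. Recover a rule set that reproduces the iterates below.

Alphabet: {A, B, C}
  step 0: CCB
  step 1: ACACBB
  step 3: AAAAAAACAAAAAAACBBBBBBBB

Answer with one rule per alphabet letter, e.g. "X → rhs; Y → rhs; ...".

A->AA, B->BB, C->AC

  step 0 ⇒ step 1: CCB ⇒ AC·AC·BB
    B ↦ BB
    C ↦ AC
    A ↦ AA  (constrained at step 1)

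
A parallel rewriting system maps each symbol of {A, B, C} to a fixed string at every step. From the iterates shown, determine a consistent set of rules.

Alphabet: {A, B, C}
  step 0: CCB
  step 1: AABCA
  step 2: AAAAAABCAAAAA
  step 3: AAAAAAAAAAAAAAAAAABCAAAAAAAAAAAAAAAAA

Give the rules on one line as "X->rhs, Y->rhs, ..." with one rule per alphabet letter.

A->AAA, B->BCA, C->A

  step 2 ⇒ step 3: AAAAAABCAAAAA ⇒ AAA·AAA·AAA·AAA·AAA·AAA·BCA·A·AAA·AAA·AAA·AAA·AAA
    A ↦ AAA
    B ↦ BCA
    C ↦ A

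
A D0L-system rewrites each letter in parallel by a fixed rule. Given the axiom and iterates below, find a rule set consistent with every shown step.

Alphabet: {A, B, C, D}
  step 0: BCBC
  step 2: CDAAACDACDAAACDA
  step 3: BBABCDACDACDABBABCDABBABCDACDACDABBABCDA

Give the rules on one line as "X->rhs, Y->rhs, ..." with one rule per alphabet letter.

A->CDA, B->A, C->BBA, D->B

  step 2 ⇒ step 3: CDAAACDACDAAACDA ⇒ BBA·B·CDA·CDA·CDA·BBA·B·CDA·BBA·B·CDA·CDA·CDA·BBA·B·CDA
    A ↦ CDA
    C ↦ BBA
    D ↦ B
    B ↦ A  (constrained at step 0)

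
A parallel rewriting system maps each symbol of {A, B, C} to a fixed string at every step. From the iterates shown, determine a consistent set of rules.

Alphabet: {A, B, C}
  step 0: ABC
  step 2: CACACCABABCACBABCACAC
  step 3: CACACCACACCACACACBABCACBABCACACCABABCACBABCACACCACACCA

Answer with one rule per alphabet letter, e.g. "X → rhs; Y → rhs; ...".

A->CAC, B->BAB, C->CA

  step 2 ⇒ step 3: CACACCABABCACBABCACAC ⇒ CA·CAC·CA·CAC·CA·CA·CAC·BAB·CAC·BAB·CA·CAC·CA·BAB·CAC·BAB·CA·CAC·CA·CAC·CA
    A ↦ CAC
    B ↦ BAB
    C ↦ CA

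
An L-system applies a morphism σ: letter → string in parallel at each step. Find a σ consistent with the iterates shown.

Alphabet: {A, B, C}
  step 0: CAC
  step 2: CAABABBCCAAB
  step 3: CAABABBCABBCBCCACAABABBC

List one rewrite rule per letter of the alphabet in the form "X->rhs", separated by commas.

  step 2 ⇒ step 3: CAABABBCCAAB ⇒ CA·AB·AB·BC·AB·BC·BC·CA·CA·AB·AB·BC
    A ↦ AB
    B ↦ BC
    C ↦ CA

A->AB, B->BC, C->CA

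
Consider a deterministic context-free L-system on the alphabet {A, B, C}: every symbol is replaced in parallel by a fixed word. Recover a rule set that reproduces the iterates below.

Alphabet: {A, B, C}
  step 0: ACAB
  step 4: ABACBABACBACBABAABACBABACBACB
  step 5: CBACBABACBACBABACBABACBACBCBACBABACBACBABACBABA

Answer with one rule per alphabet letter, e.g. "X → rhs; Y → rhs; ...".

  step 4 ⇒ step 5: ABACBABACBACBABAABACBABACBACB ⇒ CB·A·CB·AB·A·CB·A·CB·AB·A·CB·AB·A·CB·A·CB·CB·A·CB·AB·A·CB·A·CB·AB·A·CB·AB·A
    A ↦ CB
    B ↦ A
    C ↦ AB

A->CB, B->A, C->AB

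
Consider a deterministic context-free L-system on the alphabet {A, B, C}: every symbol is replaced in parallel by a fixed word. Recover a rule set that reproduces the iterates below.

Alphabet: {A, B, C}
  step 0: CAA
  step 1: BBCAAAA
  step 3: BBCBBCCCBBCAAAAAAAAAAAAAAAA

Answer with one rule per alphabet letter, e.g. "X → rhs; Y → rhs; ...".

A->AA, B->C, C->BBC

  step 0 ⇒ step 1: CAA ⇒ BBC·AA·AA
    A ↦ AA
    C ↦ BBC
    B ↦ C  (constrained at step 1)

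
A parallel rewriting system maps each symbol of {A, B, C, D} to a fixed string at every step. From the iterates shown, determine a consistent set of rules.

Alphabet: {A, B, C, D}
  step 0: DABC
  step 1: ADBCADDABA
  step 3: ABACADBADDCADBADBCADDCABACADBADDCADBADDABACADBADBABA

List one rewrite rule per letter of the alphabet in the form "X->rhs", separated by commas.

A->C, B->ADD, C->ABA, D->ADB

  step 0 ⇒ step 1: DABC ⇒ ADB·C·ADD·ABA
    A ↦ C
    B ↦ ADD
    C ↦ ABA
    D ↦ ADB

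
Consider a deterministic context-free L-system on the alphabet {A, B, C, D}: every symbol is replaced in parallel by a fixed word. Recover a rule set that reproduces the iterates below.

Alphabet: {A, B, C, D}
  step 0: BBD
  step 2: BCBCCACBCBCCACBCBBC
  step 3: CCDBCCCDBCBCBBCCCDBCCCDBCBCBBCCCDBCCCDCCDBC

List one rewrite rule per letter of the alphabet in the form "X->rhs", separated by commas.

  step 2 ⇒ step 3: BCBCCACBCBCCACBCBBC ⇒ CCD·BC·CCD·BC·BC·B·BC·CCD·BC·CCD·BC·BC·B·BC·CCD·BC·CCD·CCD·BC
    A ↦ B
    B ↦ CCD
    C ↦ BC
    D ↦ CAC  (constrained at step 0)

A->B, B->CCD, C->BC, D->CAC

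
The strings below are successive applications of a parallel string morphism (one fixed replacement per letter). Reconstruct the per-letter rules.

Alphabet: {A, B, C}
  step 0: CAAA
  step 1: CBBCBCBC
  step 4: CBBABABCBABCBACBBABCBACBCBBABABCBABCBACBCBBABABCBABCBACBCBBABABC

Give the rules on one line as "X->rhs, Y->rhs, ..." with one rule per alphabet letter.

A->BC, B->BA, C->CB

  step 0 ⇒ step 1: CAAA ⇒ CB·BC·BC·BC
    A ↦ BC
    C ↦ CB
    B ↦ BA  (constrained at step 1)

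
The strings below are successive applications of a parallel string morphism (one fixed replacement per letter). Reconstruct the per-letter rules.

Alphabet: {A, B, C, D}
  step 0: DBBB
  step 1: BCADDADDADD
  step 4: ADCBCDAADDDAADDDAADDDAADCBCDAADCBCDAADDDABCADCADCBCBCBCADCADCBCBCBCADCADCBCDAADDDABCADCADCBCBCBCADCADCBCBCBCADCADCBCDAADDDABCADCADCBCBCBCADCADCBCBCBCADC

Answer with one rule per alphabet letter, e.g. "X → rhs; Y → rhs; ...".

A->ADC, B->ADD, C->DA, D->BC

  step 0 ⇒ step 1: DBBB ⇒ BC·ADD·ADD·ADD
    B ↦ ADD
    D ↦ BC
    A ↦ ADC  (constrained at step 1)
    C ↦ DA  (constrained at step 1)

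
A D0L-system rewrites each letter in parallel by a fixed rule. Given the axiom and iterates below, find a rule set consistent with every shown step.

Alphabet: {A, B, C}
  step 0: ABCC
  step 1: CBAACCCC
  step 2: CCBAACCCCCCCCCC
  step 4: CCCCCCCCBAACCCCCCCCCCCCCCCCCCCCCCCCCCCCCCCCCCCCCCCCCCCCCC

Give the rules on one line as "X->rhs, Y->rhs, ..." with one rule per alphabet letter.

A->C, B->BAA, C->CC

  step 1 ⇒ step 2: CBAACCCC ⇒ CC·BAA·C·C·CC·CC·CC·CC
    A ↦ C
    B ↦ BAA
    C ↦ CC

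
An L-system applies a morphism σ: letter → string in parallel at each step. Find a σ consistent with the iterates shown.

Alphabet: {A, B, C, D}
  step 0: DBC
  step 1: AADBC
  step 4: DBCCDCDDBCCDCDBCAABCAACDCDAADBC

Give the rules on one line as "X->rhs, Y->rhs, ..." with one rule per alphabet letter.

  step 0 ⇒ step 1: DBC ⇒ AA·D·BC
    B ↦ D
    C ↦ BC
    D ↦ AA
    A ↦ CD  (constrained at step 1)

A->CD, B->D, C->BC, D->AA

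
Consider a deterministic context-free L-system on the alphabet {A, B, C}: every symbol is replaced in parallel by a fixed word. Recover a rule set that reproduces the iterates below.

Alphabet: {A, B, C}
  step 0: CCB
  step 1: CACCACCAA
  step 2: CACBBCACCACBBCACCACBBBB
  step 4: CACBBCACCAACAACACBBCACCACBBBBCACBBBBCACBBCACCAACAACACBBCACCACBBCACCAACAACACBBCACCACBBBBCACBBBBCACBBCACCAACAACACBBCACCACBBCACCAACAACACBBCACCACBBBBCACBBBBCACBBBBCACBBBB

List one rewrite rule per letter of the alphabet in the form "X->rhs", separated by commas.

  step 1 ⇒ step 2: CACCACCAA ⇒ CAC·BB·CAC·CAC·BB·CAC·CAC·BB·BB
    A ↦ BB
    C ↦ CAC
  step 0 ⇒ step 1: CCB ⇒ CAC·CAC·CAA
    B ↦ CAA

A->BB, B->CAA, C->CAC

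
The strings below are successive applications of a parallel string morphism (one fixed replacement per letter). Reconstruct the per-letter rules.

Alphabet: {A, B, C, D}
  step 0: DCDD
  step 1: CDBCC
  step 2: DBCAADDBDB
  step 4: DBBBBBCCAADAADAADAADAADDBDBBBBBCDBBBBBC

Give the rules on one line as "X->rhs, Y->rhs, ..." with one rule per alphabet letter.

  step 1 ⇒ step 2: CDBCC ⇒ DB·C·AAD·DB·DB
    B ↦ AAD
    C ↦ DB
    D ↦ C
    A ↦ BB  (constrained at step 2)

A->BB, B->AAD, C->DB, D->C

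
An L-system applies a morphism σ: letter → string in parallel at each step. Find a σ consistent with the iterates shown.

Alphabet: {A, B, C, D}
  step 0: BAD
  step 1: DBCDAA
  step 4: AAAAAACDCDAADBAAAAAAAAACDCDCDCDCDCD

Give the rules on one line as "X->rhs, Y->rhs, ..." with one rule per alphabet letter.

A->CD, B->DB, C->A, D->AA

  step 0 ⇒ step 1: BAD ⇒ DB·CD·AA
    A ↦ CD
    B ↦ DB
    D ↦ AA
    C ↦ A  (constrained at step 1)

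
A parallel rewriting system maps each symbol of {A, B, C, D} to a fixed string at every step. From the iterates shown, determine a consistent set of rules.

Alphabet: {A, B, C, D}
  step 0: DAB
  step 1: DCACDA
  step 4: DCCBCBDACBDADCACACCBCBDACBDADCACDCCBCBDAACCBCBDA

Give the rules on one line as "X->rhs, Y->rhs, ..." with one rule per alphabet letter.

  step 0 ⇒ step 1: DAB ⇒ DC·AC·DA
    A ↦ AC
    B ↦ DA
    D ↦ DC
    C ↦ CB  (constrained at step 1)

A->AC, B->DA, C->CB, D->DC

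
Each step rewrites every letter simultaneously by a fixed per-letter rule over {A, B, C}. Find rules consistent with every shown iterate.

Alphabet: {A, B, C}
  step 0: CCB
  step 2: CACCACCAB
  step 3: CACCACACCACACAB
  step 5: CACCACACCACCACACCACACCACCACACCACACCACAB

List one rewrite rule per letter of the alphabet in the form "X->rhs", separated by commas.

A->C, B->AB, C->CA

  step 2 ⇒ step 3: CACCACCAB ⇒ CA·C·CA·CA·C·CA·CA·C·AB
    A ↦ C
    B ↦ AB
    C ↦ CA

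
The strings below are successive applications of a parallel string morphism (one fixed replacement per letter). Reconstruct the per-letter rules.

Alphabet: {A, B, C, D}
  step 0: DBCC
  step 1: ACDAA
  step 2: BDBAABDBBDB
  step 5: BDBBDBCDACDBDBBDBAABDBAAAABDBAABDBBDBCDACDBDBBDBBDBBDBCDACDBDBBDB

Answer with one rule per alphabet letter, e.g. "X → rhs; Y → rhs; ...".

A->BDB, B->CD, C->A, D->A

  step 1 ⇒ step 2: ACDAA ⇒ BDB·A·A·BDB·BDB
    A ↦ BDB
    C ↦ A
    D ↦ A
  step 0 ⇒ step 1: DBCC ⇒ A·CD·A·A
    B ↦ CD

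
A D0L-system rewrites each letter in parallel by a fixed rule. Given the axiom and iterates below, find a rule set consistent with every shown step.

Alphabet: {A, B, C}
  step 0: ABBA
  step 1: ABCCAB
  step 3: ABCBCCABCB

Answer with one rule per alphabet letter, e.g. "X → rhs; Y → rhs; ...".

A->AB, B->C, C->B

  step 0 ⇒ step 1: ABBA ⇒ AB·C·C·AB
    A ↦ AB
    B ↦ C
    C ↦ B  (constrained at step 1)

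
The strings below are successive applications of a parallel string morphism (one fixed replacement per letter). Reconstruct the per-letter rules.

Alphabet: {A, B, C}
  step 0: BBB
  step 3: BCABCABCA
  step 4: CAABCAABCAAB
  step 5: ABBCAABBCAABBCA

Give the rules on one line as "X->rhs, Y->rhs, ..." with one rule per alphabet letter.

  step 4 ⇒ step 5: CAABCAABCAAB ⇒ A·B·B·CA·A·B·B·CA·A·B·B·CA
    A ↦ B
    B ↦ CA
    C ↦ A

A->B, B->CA, C->A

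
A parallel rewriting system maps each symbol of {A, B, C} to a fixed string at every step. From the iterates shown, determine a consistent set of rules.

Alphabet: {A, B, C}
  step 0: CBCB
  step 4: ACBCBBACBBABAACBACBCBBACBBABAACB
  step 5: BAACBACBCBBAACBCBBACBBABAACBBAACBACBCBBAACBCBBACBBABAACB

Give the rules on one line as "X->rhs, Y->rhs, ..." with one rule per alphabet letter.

A->BA, B->CB, C->A

  step 4 ⇒ step 5: ACBCBBACBBABAACBACBCBBACBBABAACB ⇒ BA·A·CB·A·CB·CB·BA·A·CB·CB·BA·CB·BA·BA·A·CB·BA·A·CB·A·CB·CB·BA·A·CB·CB·BA·CB·BA·BA·A·CB
    A ↦ BA
    B ↦ CB
    C ↦ A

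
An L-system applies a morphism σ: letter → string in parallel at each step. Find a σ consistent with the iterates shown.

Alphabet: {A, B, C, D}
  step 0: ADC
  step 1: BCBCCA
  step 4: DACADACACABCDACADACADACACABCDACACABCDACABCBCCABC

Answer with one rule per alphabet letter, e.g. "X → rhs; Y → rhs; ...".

A->BC, B->DA, C->CA, D->BC

  step 0 ⇒ step 1: ADC ⇒ BC·BC·CA
    A ↦ BC
    C ↦ CA
    D ↦ BC
    B ↦ DA  (constrained at step 1)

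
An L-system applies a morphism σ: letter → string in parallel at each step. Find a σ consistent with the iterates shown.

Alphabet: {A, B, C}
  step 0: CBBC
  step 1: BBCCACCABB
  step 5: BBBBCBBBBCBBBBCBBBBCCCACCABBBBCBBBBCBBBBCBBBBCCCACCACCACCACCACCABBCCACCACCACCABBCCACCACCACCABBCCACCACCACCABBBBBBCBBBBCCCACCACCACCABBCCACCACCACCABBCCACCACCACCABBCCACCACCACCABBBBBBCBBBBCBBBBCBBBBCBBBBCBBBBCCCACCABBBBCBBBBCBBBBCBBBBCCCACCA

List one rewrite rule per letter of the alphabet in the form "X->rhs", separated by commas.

A->C, B->CCA, C->BB

  step 0 ⇒ step 1: CBBC ⇒ BB·CCA·CCA·BB
    B ↦ CCA
    C ↦ BB
    A ↦ C  (constrained at step 1)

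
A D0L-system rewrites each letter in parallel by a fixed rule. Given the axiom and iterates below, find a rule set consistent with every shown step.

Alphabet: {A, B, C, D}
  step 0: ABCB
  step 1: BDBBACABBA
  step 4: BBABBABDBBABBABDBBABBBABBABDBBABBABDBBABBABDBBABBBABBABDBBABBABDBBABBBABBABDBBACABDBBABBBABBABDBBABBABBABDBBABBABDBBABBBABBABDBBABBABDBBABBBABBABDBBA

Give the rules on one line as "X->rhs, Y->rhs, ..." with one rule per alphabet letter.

A->BD, B->BBA, C->CA, D->B

  step 0 ⇒ step 1: ABCB ⇒ BD·BBA·CA·BBA
    A ↦ BD
    B ↦ BBA
    C ↦ CA
    D ↦ B  (constrained at step 1)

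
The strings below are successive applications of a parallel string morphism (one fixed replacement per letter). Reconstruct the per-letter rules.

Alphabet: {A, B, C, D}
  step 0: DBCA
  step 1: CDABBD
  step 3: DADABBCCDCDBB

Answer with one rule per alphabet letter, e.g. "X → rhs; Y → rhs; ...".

A->D, B->DA, C->BB, D->C

  step 0 ⇒ step 1: DBCA ⇒ C·DA·BB·D
    A ↦ D
    B ↦ DA
    C ↦ BB
    D ↦ C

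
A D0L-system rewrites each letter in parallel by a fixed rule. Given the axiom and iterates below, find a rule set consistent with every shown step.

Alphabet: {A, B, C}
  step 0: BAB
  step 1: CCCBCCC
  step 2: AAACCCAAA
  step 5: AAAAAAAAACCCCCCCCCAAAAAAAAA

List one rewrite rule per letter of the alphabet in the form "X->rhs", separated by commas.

A->B, B->CCC, C->A

  step 1 ⇒ step 2: CCCBCCC ⇒ A·A·A·CCC·A·A·A
    B ↦ CCC
    C ↦ A
  step 0 ⇒ step 1: BAB ⇒ CCC·B·CCC
    A ↦ B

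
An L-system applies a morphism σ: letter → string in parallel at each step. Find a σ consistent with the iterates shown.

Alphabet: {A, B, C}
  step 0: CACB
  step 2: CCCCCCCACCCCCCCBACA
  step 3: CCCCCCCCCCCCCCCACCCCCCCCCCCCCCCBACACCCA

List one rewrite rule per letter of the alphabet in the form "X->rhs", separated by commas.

  step 2 ⇒ step 3: CCCCCCCACCCCCCCBACA ⇒ CC·CC·CC·CC·CC·CC·CC·CA·CC·CC·CC·CC·CC·CC·CC·CBA·CA·CC·CA
    A ↦ CA
    B ↦ CBA
    C ↦ CC

A->CA, B->CBA, C->CC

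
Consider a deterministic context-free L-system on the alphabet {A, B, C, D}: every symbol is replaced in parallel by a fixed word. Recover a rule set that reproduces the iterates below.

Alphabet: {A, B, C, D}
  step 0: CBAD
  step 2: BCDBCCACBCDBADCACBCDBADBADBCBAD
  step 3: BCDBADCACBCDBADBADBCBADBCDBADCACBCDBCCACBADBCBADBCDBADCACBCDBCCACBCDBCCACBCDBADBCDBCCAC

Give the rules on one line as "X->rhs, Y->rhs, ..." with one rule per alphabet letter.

A->BC, B->BCD, C->BAD, D->CAC

  step 2 ⇒ step 3: BCDBCCACBCDBADCACBCDBADBADBCBAD ⇒ BCD·BAD·CAC·BCD·BAD·BAD·BC·BAD·BCD·BAD·CAC·BCD·BC·CAC·BAD·BC·BAD·BCD·BAD·CAC·BCD·BC·CAC·BCD·BC·CAC·BCD·BAD·BCD·BC·CAC
    A ↦ BC
    B ↦ BCD
    C ↦ BAD
    D ↦ CAC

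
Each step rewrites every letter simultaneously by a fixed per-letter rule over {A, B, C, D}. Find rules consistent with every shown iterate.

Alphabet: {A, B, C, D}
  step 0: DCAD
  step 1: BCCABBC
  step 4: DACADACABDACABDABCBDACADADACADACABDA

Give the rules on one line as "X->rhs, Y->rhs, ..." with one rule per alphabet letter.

  step 0 ⇒ step 1: DCAD ⇒ BC·CA·B·BC
    A ↦ B
    C ↦ CA
    D ↦ BC
    B ↦ DA  (constrained at step 1)

A->B, B->DA, C->CA, D->BC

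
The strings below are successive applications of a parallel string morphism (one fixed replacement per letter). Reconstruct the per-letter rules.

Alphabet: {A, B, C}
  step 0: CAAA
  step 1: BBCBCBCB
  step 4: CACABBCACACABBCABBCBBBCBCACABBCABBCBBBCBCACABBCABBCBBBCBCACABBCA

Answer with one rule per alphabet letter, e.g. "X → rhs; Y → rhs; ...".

  step 0 ⇒ step 1: CAAA ⇒ BB·CB·CB·CB
    A ↦ CB
    C ↦ BB
    B ↦ CA  (constrained at step 1)

A->CB, B->CA, C->BB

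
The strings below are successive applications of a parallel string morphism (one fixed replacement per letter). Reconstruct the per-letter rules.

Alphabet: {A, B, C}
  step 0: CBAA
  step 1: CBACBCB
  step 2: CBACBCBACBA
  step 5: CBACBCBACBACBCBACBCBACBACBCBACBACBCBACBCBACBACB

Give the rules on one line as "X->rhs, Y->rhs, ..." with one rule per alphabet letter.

  step 1 ⇒ step 2: CBACBCB ⇒ CB·A·CB·CB·A·CB·A
    A ↦ CB
    B ↦ A
    C ↦ CB

A->CB, B->A, C->CB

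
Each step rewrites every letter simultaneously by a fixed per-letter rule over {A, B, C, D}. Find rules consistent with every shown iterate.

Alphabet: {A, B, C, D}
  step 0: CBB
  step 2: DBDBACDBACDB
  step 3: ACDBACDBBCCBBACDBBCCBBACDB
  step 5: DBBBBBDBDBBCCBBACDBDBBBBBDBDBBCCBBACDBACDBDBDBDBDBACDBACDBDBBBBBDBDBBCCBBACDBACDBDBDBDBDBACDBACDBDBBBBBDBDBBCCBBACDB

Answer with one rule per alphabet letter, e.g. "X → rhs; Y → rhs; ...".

A->BCC, B->DB, C->BB, D->AC

  step 2 ⇒ step 3: DBDBACDBACDB ⇒ AC·DB·AC·DB·BCC·BB·AC·DB·BCC·BB·AC·DB
    A ↦ BCC
    B ↦ DB
    C ↦ BB
    D ↦ AC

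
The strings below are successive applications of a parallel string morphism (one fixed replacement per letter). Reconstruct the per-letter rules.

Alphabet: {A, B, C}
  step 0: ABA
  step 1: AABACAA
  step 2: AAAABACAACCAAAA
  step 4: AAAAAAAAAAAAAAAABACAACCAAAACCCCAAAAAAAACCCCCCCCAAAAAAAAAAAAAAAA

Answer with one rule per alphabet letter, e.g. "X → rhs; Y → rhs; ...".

A->AA, B->BAC, C->CC

  step 1 ⇒ step 2: AABACAA ⇒ AA·AA·BAC·AA·CC·AA·AA
    A ↦ AA
    B ↦ BAC
    C ↦ CC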